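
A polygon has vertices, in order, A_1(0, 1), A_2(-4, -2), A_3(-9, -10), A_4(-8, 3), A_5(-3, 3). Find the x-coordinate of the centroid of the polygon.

Apply Gauss's area formula. First the cross-terms c_i = x_i·y_{i+1} − x_{i+1}·y_i:
  4, 22, -107, -15, -3  ⇒  2A = -99, A = -49.5.
Then Σ (x_i + x_{i+1})·c_i = 1691, so x̄ = 1691 / (6·(-49.5)) = -1691/297.

-1691/297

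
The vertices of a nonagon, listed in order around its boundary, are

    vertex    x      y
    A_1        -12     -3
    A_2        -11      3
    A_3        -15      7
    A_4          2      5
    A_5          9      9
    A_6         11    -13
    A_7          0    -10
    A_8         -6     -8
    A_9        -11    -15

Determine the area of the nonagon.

374

Apply the shoelace formula: 2A = Σ (x_i·y_{i+1} − x_{i+1}·y_i), indices taken mod 9.
A_1→A_2: (-12)(3) − (-11)(-3) = -69
A_2→A_3: (-11)(7) − (-15)(3) = -32
A_3→A_4: (-15)(5) − (2)(7) = -89
A_4→A_5: (2)(9) − (9)(5) = -27
A_5→A_6: (9)(-13) − (11)(9) = -216
A_6→A_7: (11)(-10) − (0)(-13) = -110
A_7→A_8: (0)(-8) − (-6)(-10) = -60
A_8→A_9: (-6)(-15) − (-11)(-8) = 2
A_9→A_1: (-11)(-3) − (-12)(-15) = -147
Σ = -748
Area = |Σ|/2 = 374.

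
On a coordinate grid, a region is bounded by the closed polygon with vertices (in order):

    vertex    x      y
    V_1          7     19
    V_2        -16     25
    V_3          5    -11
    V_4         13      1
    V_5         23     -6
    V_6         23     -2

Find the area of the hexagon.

560

Σ = (479) + (51) + (148) + (-101) + (92) + (451) = 1120
Area = |Σ|/2 = 560.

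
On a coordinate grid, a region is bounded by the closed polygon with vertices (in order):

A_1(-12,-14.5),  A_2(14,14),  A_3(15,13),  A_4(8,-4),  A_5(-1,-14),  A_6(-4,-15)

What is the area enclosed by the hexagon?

218

Apply the shoelace formula: 2A = Σ (x_i·y_{i+1} − x_{i+1}·y_i), indices taken mod 6.
Cross-terms: 35, -28, -164, -116, -41, -122  ⇒  Σ = -436
Area = |Σ|/2 = 218.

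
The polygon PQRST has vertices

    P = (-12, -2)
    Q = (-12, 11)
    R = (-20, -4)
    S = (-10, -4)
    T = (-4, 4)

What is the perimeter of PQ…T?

60

|PQ| = √((0)² + (13)²) = √169 = 13
|QR| = √((-8)² + (-15)²) = √289 = 17
|RS| = √((10)² + (0)²) = √100 = 10
|ST| = √((6)² + (8)²) = √100 = 10
|TP| = √((-8)² + (-6)²) = √100 = 10
Perimeter = 13 + 17 + 10 + 10 + 10 = 60.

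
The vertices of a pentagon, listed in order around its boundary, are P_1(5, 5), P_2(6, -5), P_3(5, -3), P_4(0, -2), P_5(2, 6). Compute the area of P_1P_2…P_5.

37

Σ = (-55) + (7) + (-10) + (4) + (-20) = -74
Area = |Σ|/2 = 37.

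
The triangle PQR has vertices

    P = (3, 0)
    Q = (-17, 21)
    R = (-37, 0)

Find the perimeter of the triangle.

98

|PQ| = √((-20)² + (21)²) = √841 = 29
|QR| = √((-20)² + (-21)²) = √841 = 29
|RP| = √((40)² + (0)²) = √1600 = 40
Perimeter = 29 + 29 + 40 = 98.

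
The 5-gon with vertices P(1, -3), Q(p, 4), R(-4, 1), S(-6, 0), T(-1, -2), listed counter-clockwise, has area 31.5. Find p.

5

Write out the shoelace sum; only the two edges meeting at Q involve p:
2·Area = [(1·4 − p·(-3)) + (p·1 − (-4)·4)] + 23
       = 4·p + 43 = 63
⇒ p = 5.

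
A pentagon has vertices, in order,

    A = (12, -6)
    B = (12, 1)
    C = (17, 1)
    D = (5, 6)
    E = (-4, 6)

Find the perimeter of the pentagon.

54

|AB| = √((0)² + (7)²) = √49 = 7
|BC| = √((5)² + (0)²) = √25 = 5
|CD| = √((-12)² + (5)²) = √169 = 13
|DE| = √((-9)² + (0)²) = √81 = 9
|EA| = √((16)² + (-12)²) = √400 = 20
Perimeter = 7 + 5 + 13 + 9 + 20 = 54.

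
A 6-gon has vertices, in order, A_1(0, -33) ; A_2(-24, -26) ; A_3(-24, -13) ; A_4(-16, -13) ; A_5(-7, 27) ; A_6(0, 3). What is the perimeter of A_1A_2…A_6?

|A_1A_2| = √((-24)² + (7)²) = √625 = 25
|A_2A_3| = √((0)² + (13)²) = √169 = 13
|A_3A_4| = √((8)² + (0)²) = √64 = 8
|A_4A_5| = √((9)² + (40)²) = √1681 = 41
|A_5A_6| = √((7)² + (-24)²) = √625 = 25
|A_6A_1| = √((0)² + (-36)²) = √1296 = 36
Perimeter = 25 + 13 + 8 + 41 + 25 + 36 = 148.

148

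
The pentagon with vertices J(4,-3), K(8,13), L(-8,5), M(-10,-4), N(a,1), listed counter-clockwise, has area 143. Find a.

-2

Write out the shoelace sum; only the two edges meeting at N involve a:
2·Area = [((-10)·1 − a·(-4)) + (a·(-3) − 4·1)] + 302
       = 1·a + 288 = 286
⇒ a = -2.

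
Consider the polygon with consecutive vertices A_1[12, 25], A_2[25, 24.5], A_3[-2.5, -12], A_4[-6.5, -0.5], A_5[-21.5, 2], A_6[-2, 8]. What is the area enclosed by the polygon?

A_1→A_2: (12)(24.5) − (25)(25) = -331
A_2→A_3: (25)(-12) − (-2.5)(24.5) = -238.75
A_3→A_4: (-2.5)(-0.5) − (-6.5)(-12) = -76.75
A_4→A_5: (-6.5)(2) − (-21.5)(-0.5) = -23.75
A_5→A_6: (-21.5)(8) − (-2)(2) = -168
A_6→A_1: (-2)(25) − (12)(8) = -146
Σ = -984.25
Area = |Σ|/2 = 492.125.

492.125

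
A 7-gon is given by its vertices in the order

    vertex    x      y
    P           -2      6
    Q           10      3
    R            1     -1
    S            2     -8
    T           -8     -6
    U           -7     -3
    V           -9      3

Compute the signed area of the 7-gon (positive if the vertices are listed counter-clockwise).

P→Q: (-2)(3) − (10)(6) = -66
Q→R: (10)(-1) − (1)(3) = -13
R→S: (1)(-8) − (2)(-1) = -6
S→T: (2)(-6) − (-8)(-8) = -76
T→U: (-8)(-3) − (-7)(-6) = -18
U→V: (-7)(3) − (-9)(-3) = -48
V→P: (-9)(6) − (-2)(3) = -48
Σ = -275
Signed area = Σ/2 = -137.5 (negative ⇒ clockwise traversal).

-137.5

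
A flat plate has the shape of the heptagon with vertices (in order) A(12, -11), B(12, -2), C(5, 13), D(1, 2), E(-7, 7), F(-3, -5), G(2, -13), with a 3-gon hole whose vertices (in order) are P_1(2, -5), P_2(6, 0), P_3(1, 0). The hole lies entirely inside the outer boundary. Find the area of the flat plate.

253

Outer boundary:
Apply the shoelace formula: 2A = Σ (x_i·y_{i+1} − x_{i+1}·y_i), indices taken mod 7.
Σ = (108) + (166) + (-3) + (21) + (56) + (49) + (134) = 531
Area = |Σ|/2 = 265.5.
Hole:
Apply Gauss's area formula: 2A = Σ (x_i·y_{i+1} − x_{i+1}·y_i), indices taken mod 3.
P_1→P_2: (2)(0) − (6)(-5) = 30
P_2→P_3: (6)(0) − (1)(0) = 0
P_3→P_1: (1)(-5) − (2)(0) = -5
Σ = 25
Area = |Σ|/2 = 12.5.
Net area = 265.5 − 12.5 = 253.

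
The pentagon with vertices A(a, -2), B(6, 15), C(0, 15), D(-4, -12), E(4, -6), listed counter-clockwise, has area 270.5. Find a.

The doubled signed area Σ (x_i y_{i+1} − x_{i+1} y_i) is linear in a.
With a=0 it equals 226; the coefficient of a is 21 (from the two edges through A).
So 21·a + 226 = 2·270.5 = 541 ⇒ a = 15.

15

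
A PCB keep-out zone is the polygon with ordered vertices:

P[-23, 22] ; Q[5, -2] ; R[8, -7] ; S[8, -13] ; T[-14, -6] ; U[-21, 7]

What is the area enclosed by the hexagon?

Σ = (-64) + (-19) + (-48) + (-230) + (-224) + (-301) = -886
Area = |Σ|/2 = 443.

443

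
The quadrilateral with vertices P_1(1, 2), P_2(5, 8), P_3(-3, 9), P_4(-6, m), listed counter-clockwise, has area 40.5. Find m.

The doubled signed area Σ (x_i y_{i+1} − x_{i+1} y_i) is linear in m.
With m=0 it equals 109; the coefficient of m is -4 (from the two edges through P_4).
So -4·m + 109 = 2·40.5 = 81 ⇒ m = 7.

7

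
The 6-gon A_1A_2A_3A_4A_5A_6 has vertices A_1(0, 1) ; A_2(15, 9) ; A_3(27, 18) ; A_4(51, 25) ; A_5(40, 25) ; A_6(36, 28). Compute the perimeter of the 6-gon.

118

|A_1A_2| = √((15)² + (8)²) = √289 = 17
|A_2A_3| = √((12)² + (9)²) = √225 = 15
|A_3A_4| = √((24)² + (7)²) = √625 = 25
|A_4A_5| = √((-11)² + (0)²) = √121 = 11
|A_5A_6| = √((-4)² + (3)²) = √25 = 5
|A_6A_1| = √((-36)² + (-27)²) = √2025 = 45
Perimeter = 17 + 15 + 25 + 11 + 5 + 45 = 118.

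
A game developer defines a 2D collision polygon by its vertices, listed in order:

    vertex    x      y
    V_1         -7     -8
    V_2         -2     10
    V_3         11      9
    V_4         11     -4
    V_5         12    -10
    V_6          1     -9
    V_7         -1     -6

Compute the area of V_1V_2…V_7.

283

Σ = (-86) + (-128) + (-143) + (-62) + (-98) + (-15) + (-34) = -566
Area = |Σ|/2 = 283.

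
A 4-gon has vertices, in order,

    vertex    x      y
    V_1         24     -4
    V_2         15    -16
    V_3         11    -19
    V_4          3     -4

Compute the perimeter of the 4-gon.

58

|V_1V_2| = √((-9)² + (-12)²) = √225 = 15
|V_2V_3| = √((-4)² + (-3)²) = √25 = 5
|V_3V_4| = √((-8)² + (15)²) = √289 = 17
|V_4V_1| = √((21)² + (0)²) = √441 = 21
Perimeter = 15 + 5 + 17 + 21 = 58.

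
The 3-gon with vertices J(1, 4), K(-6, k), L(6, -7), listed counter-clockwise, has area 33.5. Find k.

The doubled signed area Σ (x_i y_{i+1} − x_{i+1} y_i) is linear in k.
With k=0 it equals 97; the coefficient of k is -5 (from the two edges through K).
So -5·k + 97 = 2·33.5 = 67 ⇒ k = 6.

6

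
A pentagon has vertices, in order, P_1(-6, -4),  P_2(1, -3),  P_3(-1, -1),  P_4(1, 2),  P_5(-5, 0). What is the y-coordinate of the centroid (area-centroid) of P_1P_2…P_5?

Apply the surveyor's formula. First the cross-terms c_i = x_i·y_{i+1} − x_{i+1}·y_i:
  22, -4, -1, 10, 20  ⇒  2A = 47, A = 23.5.
Then Σ (y_i + y_{i+1})·c_i = -199, so ȳ = -199 / (6·23.5) = -199/141.

-199/141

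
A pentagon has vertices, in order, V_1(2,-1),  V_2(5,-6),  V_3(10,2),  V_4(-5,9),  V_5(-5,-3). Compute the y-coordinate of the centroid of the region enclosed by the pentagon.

Apply Gauss's area formula. First the cross-terms c_i = x_i·y_{i+1} − x_{i+1}·y_i:
  -7, 70, 100, 60, 11  ⇒  2A = 234, A = 117.
Then Σ (y_i + y_{i+1})·c_i = 1185, so ȳ = 1185 / (6·117) = 395/234.

395/234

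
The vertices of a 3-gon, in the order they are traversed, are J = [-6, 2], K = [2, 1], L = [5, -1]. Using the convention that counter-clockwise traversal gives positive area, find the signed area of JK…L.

Apply Gauss's area formula: 2A = Σ (x_i·y_{i+1} − x_{i+1}·y_i), indices taken mod 3.
J→K: (-6)(1) − (2)(2) = -10
K→L: (2)(-1) − (5)(1) = -7
L→J: (5)(2) − (-6)(-1) = 4
Σ = -13
Signed area = Σ/2 = -6.5 (negative ⇒ clockwise traversal).

-6.5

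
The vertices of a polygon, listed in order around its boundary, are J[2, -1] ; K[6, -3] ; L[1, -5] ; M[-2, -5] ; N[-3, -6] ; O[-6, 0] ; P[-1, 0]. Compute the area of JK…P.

40

Σ = (0) + (-27) + (-15) + (-3) + (-36) + (0) + (1) = -80
Area = |Σ|/2 = 40.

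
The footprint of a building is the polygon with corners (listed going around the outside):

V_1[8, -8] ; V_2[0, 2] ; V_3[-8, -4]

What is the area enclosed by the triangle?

Apply the shoelace formula: 2A = Σ (x_i·y_{i+1} − x_{i+1}·y_i), indices taken mod 3.
Σ = (16) + (16) + (96) = 128
Area = |Σ|/2 = 64.

64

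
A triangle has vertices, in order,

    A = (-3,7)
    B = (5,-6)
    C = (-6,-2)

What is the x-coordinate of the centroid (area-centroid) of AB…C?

Apply the shoelace (surveyor's) formula. First the cross-terms c_i = x_i·y_{i+1} − x_{i+1}·y_i:
  -17, -46, -48  ⇒  2A = -111, A = -55.5.
Then Σ (x_i + x_{i+1})·c_i = 444, so x̄ = 444 / (6·(-55.5)) = -4/3.

-4/3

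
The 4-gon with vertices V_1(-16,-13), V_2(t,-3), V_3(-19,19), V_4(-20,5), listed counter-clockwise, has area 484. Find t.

Write out the shoelace sum; only the two edges meeting at V_2 involve t:
2·Area = [((-16)·(-3) − t·(-13)) + (t·19 − (-19)·(-3))] + 625
       = 32·t + 616 = 968
⇒ t = 11.

11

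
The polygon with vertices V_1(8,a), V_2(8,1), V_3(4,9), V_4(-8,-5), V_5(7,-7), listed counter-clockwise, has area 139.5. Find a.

-4

Write out the shoelace sum; only the two edges meeting at V_1 involve a:
2·Area = [(7·a − 8·(-7)) + (8·1 − 8·a)] + 211
       = -1·a + 275 = 279
⇒ a = -4.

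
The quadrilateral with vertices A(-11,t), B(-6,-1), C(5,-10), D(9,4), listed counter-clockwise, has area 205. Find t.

12

Write out the shoelace sum; only the two edges meeting at A involve t:
2·Area = [(9·t − (-11)·4) + ((-11)·(-1) − (-6)·t)] + 175
       = 15·t + 230 = 410
⇒ t = 12.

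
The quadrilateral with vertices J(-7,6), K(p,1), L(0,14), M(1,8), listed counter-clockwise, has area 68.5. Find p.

12

Write out the shoelace sum; only the two edges meeting at K involve p:
2·Area = [((-7)·1 − p·6) + (p·14 − 0·1)] + 48
       = 8·p + 41 = 137
⇒ p = 12.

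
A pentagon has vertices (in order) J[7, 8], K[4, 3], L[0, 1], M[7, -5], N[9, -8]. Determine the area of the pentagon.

Apply Gauss's area formula: 2A = Σ (x_i·y_{i+1} − x_{i+1}·y_i), indices taken mod 5.
Σ = (-11) + (4) + (-7) + (-11) + (128) = 103
Area = |Σ|/2 = 51.5.

51.5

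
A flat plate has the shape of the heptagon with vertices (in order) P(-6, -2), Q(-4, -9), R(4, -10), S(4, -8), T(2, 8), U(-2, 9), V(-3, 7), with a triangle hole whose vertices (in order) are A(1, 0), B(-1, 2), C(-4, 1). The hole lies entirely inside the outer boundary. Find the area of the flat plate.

Outer boundary:
Apply the shoelace (surveyor's) formula: 2A = Σ (x_i·y_{i+1} − x_{i+1}·y_i), indices taken mod 7.
P→Q: (-6)(-9) − (-4)(-2) = 46
Q→R: (-4)(-10) − (4)(-9) = 76
R→S: (4)(-8) − (4)(-10) = 8
S→T: (4)(8) − (2)(-8) = 48
T→U: (2)(9) − (-2)(8) = 34
U→V: (-2)(7) − (-3)(9) = 13
V→P: (-3)(-2) − (-6)(7) = 48
Σ = 273
Area = |Σ|/2 = 136.5.
Hole:
Apply the surveyor's formula: 2A = Σ (x_i·y_{i+1} − x_{i+1}·y_i), indices taken mod 3.
Cross-terms: 2, 7, -1  ⇒  Σ = 8
Area = |Σ|/2 = 4.
Net area = 136.5 − 4 = 132.5.

132.5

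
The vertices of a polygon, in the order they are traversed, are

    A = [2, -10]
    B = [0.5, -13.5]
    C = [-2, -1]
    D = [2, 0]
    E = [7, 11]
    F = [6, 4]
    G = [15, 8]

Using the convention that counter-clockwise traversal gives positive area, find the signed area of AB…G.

Σ = (-22) + (-27.5) + (2) + (22) + (-38) + (-12) + (-166) = -241.5
Signed area = Σ/2 = -120.75 (negative ⇒ clockwise traversal).

-120.75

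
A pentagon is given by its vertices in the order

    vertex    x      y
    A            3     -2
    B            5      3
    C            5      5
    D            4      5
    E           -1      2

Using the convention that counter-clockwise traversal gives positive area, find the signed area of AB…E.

21.5

Apply the surveyor's formula: 2A = Σ (x_i·y_{i+1} − x_{i+1}·y_i), indices taken mod 5.
Cross-terms: 19, 10, 5, 13, -4  ⇒  Σ = 43
Signed area = Σ/2 = 21.5 (positive ⇒ counter-clockwise traversal).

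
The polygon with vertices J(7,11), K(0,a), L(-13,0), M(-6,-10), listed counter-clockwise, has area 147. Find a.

8

The doubled signed area Σ (x_i y_{i+1} − x_{i+1} y_i) is linear in a.
With a=0 it equals 134; the coefficient of a is 20 (from the two edges through K).
So 20·a + 134 = 2·147 = 294 ⇒ a = 8.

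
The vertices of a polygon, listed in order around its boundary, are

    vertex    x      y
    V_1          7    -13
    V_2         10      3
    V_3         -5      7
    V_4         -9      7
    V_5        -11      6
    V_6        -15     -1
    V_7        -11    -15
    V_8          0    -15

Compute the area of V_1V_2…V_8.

Apply the shoelace (surveyor's) formula: 2A = Σ (x_i·y_{i+1} − x_{i+1}·y_i), indices taken mod 8.
Cross-terms: 151, 85, 28, 23, 101, 214, 165, 105  ⇒  Σ = 872
Area = |Σ|/2 = 436.

436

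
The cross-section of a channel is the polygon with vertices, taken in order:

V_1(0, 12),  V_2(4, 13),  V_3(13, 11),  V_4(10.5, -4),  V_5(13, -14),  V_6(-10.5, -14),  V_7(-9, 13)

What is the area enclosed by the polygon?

Cross-terms: -48, -125, -167.5, -95, -329, -262.5, -108  ⇒  Σ = -1135
Area = |Σ|/2 = 567.5.

567.5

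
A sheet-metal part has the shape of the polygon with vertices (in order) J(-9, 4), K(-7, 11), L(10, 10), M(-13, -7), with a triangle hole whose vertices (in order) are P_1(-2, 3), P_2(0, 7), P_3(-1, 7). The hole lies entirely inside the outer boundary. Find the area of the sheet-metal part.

Outer boundary:
J→K: (-9)(11) − (-7)(4) = -71
K→L: (-7)(10) − (10)(11) = -180
L→M: (10)(-7) − (-13)(10) = 60
M→J: (-13)(4) − (-9)(-7) = -115
Σ = -306
Area = |Σ|/2 = 153.
Hole:
Apply the shoelace (surveyor's) formula: 2A = Σ (x_i·y_{i+1} − x_{i+1}·y_i), indices taken mod 3.
P_1→P_2: (-2)(7) − (0)(3) = -14
P_2→P_3: (0)(7) − (-1)(7) = 7
P_3→P_1: (-1)(3) − (-2)(7) = 11
Σ = 4
Area = |Σ|/2 = 2.
Net area = 153 − 2 = 151.

151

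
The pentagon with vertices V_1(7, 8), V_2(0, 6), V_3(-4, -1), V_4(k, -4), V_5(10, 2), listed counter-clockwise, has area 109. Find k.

10

The doubled signed area Σ (x_i y_{i+1} − x_{i+1} y_i) is linear in k.
With k=0 it equals 188; the coefficient of k is 3 (from the two edges through V_4).
So 3·k + 188 = 2·109 = 218 ⇒ k = 10.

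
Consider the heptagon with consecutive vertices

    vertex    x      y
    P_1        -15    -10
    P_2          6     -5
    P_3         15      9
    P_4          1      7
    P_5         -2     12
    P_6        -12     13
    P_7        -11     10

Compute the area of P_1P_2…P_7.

Σ = (135) + (129) + (96) + (26) + (118) + (23) + (260) = 787
Area = |Σ|/2 = 393.5.

393.5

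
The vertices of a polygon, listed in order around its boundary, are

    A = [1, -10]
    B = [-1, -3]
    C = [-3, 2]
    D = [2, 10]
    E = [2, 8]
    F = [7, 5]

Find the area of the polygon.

91.5

Apply the shoelace (surveyor's) formula: 2A = Σ (x_i·y_{i+1} − x_{i+1}·y_i), indices taken mod 6.
Σ = (-13) + (-11) + (-34) + (-4) + (-46) + (-75) = -183
Area = |Σ|/2 = 91.5.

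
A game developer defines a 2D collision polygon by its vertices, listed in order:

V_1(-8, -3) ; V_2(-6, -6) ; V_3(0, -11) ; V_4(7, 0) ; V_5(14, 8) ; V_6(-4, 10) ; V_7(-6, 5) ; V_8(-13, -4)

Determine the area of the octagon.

268.5

Apply the shoelace formula: 2A = Σ (x_i·y_{i+1} − x_{i+1}·y_i), indices taken mod 8.
Σ = (30) + (66) + (77) + (56) + (172) + (40) + (89) + (7) = 537
Area = |Σ|/2 = 268.5.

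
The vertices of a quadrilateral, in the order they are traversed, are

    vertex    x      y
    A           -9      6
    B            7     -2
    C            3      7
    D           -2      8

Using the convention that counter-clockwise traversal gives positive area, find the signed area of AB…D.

64.5

Apply the surveyor's formula: 2A = Σ (x_i·y_{i+1} − x_{i+1}·y_i), indices taken mod 4.
Cross-terms: -24, 55, 38, 60  ⇒  Σ = 129
Signed area = Σ/2 = 64.5 (positive ⇒ counter-clockwise traversal).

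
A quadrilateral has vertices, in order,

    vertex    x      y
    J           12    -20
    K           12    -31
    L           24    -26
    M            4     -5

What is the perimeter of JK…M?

70

|JK| = √((0)² + (-11)²) = √121 = 11
|KL| = √((12)² + (5)²) = √169 = 13
|LM| = √((-20)² + (21)²) = √841 = 29
|MJ| = √((8)² + (-15)²) = √289 = 17
Perimeter = 11 + 13 + 29 + 17 = 70.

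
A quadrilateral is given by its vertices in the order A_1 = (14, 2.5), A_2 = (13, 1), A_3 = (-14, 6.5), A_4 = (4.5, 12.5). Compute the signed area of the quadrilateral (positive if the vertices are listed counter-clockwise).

-144

Apply the shoelace (surveyor's) formula: 2A = Σ (x_i·y_{i+1} − x_{i+1}·y_i), indices taken mod 4.
Σ = (-18.5) + (98.5) + (-204.25) + (-163.75) = -288
Signed area = Σ/2 = -144 (negative ⇒ clockwise traversal).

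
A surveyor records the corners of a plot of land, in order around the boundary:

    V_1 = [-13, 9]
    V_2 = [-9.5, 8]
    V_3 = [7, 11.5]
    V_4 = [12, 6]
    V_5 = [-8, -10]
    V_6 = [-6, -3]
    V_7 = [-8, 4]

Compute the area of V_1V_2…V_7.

227.875

Cross-terms: -18.5, -165.25, -96, -72, -36, -48, -20  ⇒  Σ = -455.75
Area = |Σ|/2 = 227.875.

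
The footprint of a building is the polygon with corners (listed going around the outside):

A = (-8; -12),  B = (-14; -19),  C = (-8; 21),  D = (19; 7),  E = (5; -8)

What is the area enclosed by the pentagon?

Apply Gauss's area formula: 2A = Σ (x_i·y_{i+1} − x_{i+1}·y_i), indices taken mod 5.
Σ = (-16) + (-446) + (-455) + (-187) + (-124) = -1228
Area = |Σ|/2 = 614.

614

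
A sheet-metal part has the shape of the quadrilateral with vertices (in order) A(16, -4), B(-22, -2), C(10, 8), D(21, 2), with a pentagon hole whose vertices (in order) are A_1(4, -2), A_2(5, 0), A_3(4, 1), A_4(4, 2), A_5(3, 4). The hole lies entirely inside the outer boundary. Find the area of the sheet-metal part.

Outer boundary:
Apply Gauss's area formula: 2A = Σ (x_i·y_{i+1} − x_{i+1}·y_i), indices taken mod 4.
Cross-terms: -120, -156, -148, -116  ⇒  Σ = -540
Area = |Σ|/2 = 270.
Hole:
Apply Gauss's area formula: 2A = Σ (x_i·y_{i+1} − x_{i+1}·y_i), indices taken mod 5.
A_1→A_2: (4)(0) − (5)(-2) = 10
A_2→A_3: (5)(1) − (4)(0) = 5
A_3→A_4: (4)(2) − (4)(1) = 4
A_4→A_5: (4)(4) − (3)(2) = 10
A_5→A_1: (3)(-2) − (4)(4) = -22
Σ = 7
Area = |Σ|/2 = 3.5.
Net area = 270 − 3.5 = 266.5.

266.5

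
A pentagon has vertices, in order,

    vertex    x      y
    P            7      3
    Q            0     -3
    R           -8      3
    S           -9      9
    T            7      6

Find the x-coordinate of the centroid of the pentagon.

-125/114

Apply the shoelace (surveyor's) formula. First the cross-terms c_i = x_i·y_{i+1} − x_{i+1}·y_i:
  -21, -24, -45, -117, -21  ⇒  2A = -228, A = -114.
Then Σ (x_i + x_{i+1})·c_i = 750, so x̄ = 750 / (6·(-114)) = -125/114.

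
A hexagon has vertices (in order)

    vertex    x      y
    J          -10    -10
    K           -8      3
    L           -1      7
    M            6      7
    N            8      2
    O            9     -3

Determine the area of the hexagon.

209

Apply the shoelace formula: 2A = Σ (x_i·y_{i+1} − x_{i+1}·y_i), indices taken mod 6.
J→K: (-10)(3) − (-8)(-10) = -110
K→L: (-8)(7) − (-1)(3) = -53
L→M: (-1)(7) − (6)(7) = -49
M→N: (6)(2) − (8)(7) = -44
N→O: (8)(-3) − (9)(2) = -42
O→J: (9)(-10) − (-10)(-3) = -120
Σ = -418
Area = |Σ|/2 = 209.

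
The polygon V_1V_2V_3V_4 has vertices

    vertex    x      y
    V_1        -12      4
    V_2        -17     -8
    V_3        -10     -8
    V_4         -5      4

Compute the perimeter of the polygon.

40

|V_1V_2| = √((-5)² + (-12)²) = √169 = 13
|V_2V_3| = √((7)² + (0)²) = √49 = 7
|V_3V_4| = √((5)² + (12)²) = √169 = 13
|V_4V_1| = √((-7)² + (0)²) = √49 = 7
Perimeter = 13 + 7 + 13 + 7 = 40.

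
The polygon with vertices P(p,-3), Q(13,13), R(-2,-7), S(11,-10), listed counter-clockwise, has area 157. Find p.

12

Write out the shoelace sum; only the two edges meeting at P involve p:
2·Area = [(11·(-3) − p·(-10)) + (p·13 − 13·(-3))] + 32
       = 23·p + 38 = 314
⇒ p = 12.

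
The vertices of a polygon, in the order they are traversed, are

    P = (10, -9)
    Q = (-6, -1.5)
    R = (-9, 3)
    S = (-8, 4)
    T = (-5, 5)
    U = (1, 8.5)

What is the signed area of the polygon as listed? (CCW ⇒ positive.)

-137

Apply the surveyor's formula: 2A = Σ (x_i·y_{i+1} − x_{i+1}·y_i), indices taken mod 6.
Σ = (-69) + (-31.5) + (-12) + (-20) + (-47.5) + (-94) = -274
Signed area = Σ/2 = -137 (negative ⇒ clockwise traversal).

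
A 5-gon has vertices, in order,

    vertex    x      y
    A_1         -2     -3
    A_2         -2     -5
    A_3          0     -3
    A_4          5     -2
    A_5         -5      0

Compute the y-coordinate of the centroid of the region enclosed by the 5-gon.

Apply the shoelace formula. First the cross-terms c_i = x_i·y_{i+1} − x_{i+1}·y_i:
  4, 6, 15, -10, 15  ⇒  2A = 30, A = 15.
Then Σ (y_i + y_{i+1})·c_i = -180, so ȳ = -180 / (6·15) = -2.

-2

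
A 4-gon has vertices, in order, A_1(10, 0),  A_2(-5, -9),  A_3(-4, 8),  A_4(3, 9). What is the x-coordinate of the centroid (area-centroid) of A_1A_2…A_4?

Apply Gauss's area formula. First the cross-terms c_i = x_i·y_{i+1} − x_{i+1}·y_i:
  -90, -76, -60, -90  ⇒  2A = -316, A = -158.
Then Σ (x_i + x_{i+1})·c_i = -876, so x̄ = -876 / (6·(-158)) = 73/79.

73/79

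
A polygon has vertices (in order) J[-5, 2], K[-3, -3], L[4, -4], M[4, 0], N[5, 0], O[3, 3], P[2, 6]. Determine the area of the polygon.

J→K: (-5)(-3) − (-3)(2) = 21
K→L: (-3)(-4) − (4)(-3) = 24
L→M: (4)(0) − (4)(-4) = 16
M→N: (4)(0) − (5)(0) = 0
N→O: (5)(3) − (3)(0) = 15
O→P: (3)(6) − (2)(3) = 12
P→J: (2)(2) − (-5)(6) = 34
Σ = 122
Area = |Σ|/2 = 61.

61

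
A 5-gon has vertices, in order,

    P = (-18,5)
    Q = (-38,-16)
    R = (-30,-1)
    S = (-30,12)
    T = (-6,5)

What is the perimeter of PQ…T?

96

|PQ| = √((-20)² + (-21)²) = √841 = 29
|QR| = √((8)² + (15)²) = √289 = 17
|RS| = √((0)² + (13)²) = √169 = 13
|ST| = √((24)² + (-7)²) = √625 = 25
|TP| = √((-12)² + (0)²) = √144 = 12
Perimeter = 29 + 17 + 13 + 25 + 12 = 96.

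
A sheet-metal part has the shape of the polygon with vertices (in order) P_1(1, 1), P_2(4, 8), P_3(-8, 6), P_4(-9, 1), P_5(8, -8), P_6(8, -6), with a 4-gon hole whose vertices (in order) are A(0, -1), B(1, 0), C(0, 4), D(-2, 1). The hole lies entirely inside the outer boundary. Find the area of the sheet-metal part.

Outer boundary:
Apply the surveyor's formula: 2A = Σ (x_i·y_{i+1} − x_{i+1}·y_i), indices taken mod 6.
Σ = (4) + (88) + (46) + (64) + (16) + (14) = 232
Area = |Σ|/2 = 116.
Hole:
Apply the surveyor's formula: 2A = Σ (x_i·y_{i+1} − x_{i+1}·y_i), indices taken mod 4.
Σ = (1) + (4) + (8) + (2) = 15
Area = |Σ|/2 = 7.5.
Net area = 116 − 7.5 = 108.5.

108.5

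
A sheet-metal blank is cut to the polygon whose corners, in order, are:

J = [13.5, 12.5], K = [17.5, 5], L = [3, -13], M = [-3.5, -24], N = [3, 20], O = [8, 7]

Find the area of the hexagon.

Apply the shoelace formula: 2A = Σ (x_i·y_{i+1} − x_{i+1}·y_i), indices taken mod 6.
Σ = (-151.25) + (-242.5) + (-117.5) + (2) + (-139) + (5.5) = -642.75
Area = |Σ|/2 = 321.375.

321.375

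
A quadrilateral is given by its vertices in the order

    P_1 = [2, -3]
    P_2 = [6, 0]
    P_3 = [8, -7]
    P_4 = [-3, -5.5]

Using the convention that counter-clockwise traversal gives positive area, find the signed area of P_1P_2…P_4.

-34.5

Σ = (18) + (-42) + (-65) + (20) = -69
Signed area = Σ/2 = -34.5 (negative ⇒ clockwise traversal).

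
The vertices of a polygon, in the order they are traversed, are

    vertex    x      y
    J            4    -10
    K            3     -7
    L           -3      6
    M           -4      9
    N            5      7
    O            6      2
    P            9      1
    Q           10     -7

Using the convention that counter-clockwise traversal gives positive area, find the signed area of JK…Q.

Apply the shoelace formula: 2A = Σ (x_i·y_{i+1} − x_{i+1}·y_i), indices taken mod 8.
J→K: (4)(-7) − (3)(-10) = 2
K→L: (3)(6) − (-3)(-7) = -3
L→M: (-3)(9) − (-4)(6) = -3
M→N: (-4)(7) − (5)(9) = -73
N→O: (5)(2) − (6)(7) = -32
O→P: (6)(1) − (9)(2) = -12
P→Q: (9)(-7) − (10)(1) = -73
Q→J: (10)(-10) − (4)(-7) = -72
Σ = -266
Signed area = Σ/2 = -133 (negative ⇒ clockwise traversal).

-133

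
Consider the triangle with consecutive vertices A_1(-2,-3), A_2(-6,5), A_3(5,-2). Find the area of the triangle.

Apply the shoelace (surveyor's) formula: 2A = Σ (x_i·y_{i+1} − x_{i+1}·y_i), indices taken mod 3.
A_1→A_2: (-2)(5) − (-6)(-3) = -28
A_2→A_3: (-6)(-2) − (5)(5) = -13
A_3→A_1: (5)(-3) − (-2)(-2) = -19
Σ = -60
Area = |Σ|/2 = 30.

30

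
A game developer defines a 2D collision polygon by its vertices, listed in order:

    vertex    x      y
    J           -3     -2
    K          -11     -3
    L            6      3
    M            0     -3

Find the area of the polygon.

Apply the shoelace (surveyor's) formula: 2A = Σ (x_i·y_{i+1} − x_{i+1}·y_i), indices taken mod 4.
Σ = (-13) + (-15) + (-18) + (-9) = -55
Area = |Σ|/2 = 27.5.

27.5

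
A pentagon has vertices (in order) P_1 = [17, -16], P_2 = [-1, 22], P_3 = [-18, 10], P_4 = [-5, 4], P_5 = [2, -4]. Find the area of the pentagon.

Apply the shoelace (surveyor's) formula: 2A = Σ (x_i·y_{i+1} − x_{i+1}·y_i), indices taken mod 5.
Σ = (358) + (386) + (-22) + (12) + (36) = 770
Area = |Σ|/2 = 385.

385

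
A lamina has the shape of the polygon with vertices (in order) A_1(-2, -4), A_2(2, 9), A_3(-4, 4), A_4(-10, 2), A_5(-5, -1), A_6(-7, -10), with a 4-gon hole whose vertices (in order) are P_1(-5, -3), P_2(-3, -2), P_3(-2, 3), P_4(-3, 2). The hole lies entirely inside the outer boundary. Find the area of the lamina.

Outer boundary:
A_1→A_2: (-2)(9) − (2)(-4) = -10
A_2→A_3: (2)(4) − (-4)(9) = 44
A_3→A_4: (-4)(2) − (-10)(4) = 32
A_4→A_5: (-10)(-1) − (-5)(2) = 20
A_5→A_6: (-5)(-10) − (-7)(-1) = 43
A_6→A_1: (-7)(-4) − (-2)(-10) = 8
Σ = 137
Area = |Σ|/2 = 68.5.
Hole:
Σ = (1) + (-13) + (5) + (19) = 12
Area = |Σ|/2 = 6.
Net area = 68.5 − 6 = 62.5.

62.5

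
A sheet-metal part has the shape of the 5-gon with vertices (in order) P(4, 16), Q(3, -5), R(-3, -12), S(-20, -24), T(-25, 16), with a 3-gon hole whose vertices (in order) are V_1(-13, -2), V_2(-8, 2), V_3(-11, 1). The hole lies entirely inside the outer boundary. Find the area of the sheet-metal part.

832

Outer boundary:
Σ = (-68) + (-51) + (-168) + (-920) + (-464) = -1671
Area = |Σ|/2 = 835.5.
Hole:
Σ = (-42) + (14) + (35) = 7
Area = |Σ|/2 = 3.5.
Net area = 835.5 − 3.5 = 832.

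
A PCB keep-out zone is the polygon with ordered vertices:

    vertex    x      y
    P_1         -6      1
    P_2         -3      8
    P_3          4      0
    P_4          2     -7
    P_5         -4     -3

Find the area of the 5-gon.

Apply the surveyor's formula: 2A = Σ (x_i·y_{i+1} − x_{i+1}·y_i), indices taken mod 5.
P_1→P_2: (-6)(8) − (-3)(1) = -45
P_2→P_3: (-3)(0) − (4)(8) = -32
P_3→P_4: (4)(-7) − (2)(0) = -28
P_4→P_5: (2)(-3) − (-4)(-7) = -34
P_5→P_1: (-4)(1) − (-6)(-3) = -22
Σ = -161
Area = |Σ|/2 = 80.5.

80.5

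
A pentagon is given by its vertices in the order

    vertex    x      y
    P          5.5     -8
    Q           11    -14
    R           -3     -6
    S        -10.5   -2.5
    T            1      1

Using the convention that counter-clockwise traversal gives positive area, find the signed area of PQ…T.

-87

Apply the shoelace (surveyor's) formula: 2A = Σ (x_i·y_{i+1} − x_{i+1}·y_i), indices taken mod 5.
P→Q: (5.5)(-14) − (11)(-8) = 11
Q→R: (11)(-6) − (-3)(-14) = -108
R→S: (-3)(-2.5) − (-10.5)(-6) = -55.5
S→T: (-10.5)(1) − (1)(-2.5) = -8
T→P: (1)(-8) − (5.5)(1) = -13.5
Σ = -174
Signed area = Σ/2 = -87 (negative ⇒ clockwise traversal).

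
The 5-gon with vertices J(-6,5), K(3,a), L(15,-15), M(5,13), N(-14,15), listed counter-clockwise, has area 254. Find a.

Write out the shoelace sum; only the two edges meeting at K involve a:
2·Area = [((-6)·a − 3·5) + (3·(-15) − 15·a)] + 547
       = -21·a + 487 = 508
⇒ a = -1.

-1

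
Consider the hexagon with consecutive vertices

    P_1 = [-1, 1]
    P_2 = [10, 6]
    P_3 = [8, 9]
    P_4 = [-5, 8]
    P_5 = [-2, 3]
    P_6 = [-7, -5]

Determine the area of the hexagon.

Apply Gauss's area formula: 2A = Σ (x_i·y_{i+1} − x_{i+1}·y_i), indices taken mod 6.
Cross-terms: -16, 42, 109, 1, 31, -12  ⇒  Σ = 155
Area = |Σ|/2 = 77.5.

77.5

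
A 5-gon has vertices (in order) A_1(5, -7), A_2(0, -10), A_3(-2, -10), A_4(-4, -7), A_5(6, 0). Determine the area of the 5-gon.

Apply the surveyor's formula: 2A = Σ (x_i·y_{i+1} − x_{i+1}·y_i), indices taken mod 5.
Cross-terms: -50, -20, -26, 42, -42  ⇒  Σ = -96
Area = |Σ|/2 = 48.

48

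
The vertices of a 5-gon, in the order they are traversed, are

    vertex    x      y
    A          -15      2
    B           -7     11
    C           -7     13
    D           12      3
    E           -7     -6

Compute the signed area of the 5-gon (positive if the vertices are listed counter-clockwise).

-248.5

Apply the shoelace (surveyor's) formula: 2A = Σ (x_i·y_{i+1} − x_{i+1}·y_i), indices taken mod 5.
Cross-terms: -151, -14, -177, -51, -104  ⇒  Σ = -497
Signed area = Σ/2 = -248.5 (negative ⇒ clockwise traversal).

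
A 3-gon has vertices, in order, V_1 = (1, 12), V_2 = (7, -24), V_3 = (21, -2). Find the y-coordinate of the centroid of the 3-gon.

Apply Gauss's area formula. First the cross-terms c_i = x_i·y_{i+1} − x_{i+1}·y_i:
  -108, 490, 254  ⇒  2A = 636, A = 318.
Then Σ (y_i + y_{i+1})·c_i = -8904, so ȳ = -8904 / (6·318) = -14/3.

-14/3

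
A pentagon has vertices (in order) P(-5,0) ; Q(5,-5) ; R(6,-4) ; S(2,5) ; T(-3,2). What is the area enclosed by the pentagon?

51

Apply the shoelace formula: 2A = Σ (x_i·y_{i+1} − x_{i+1}·y_i), indices taken mod 5.
Σ = (25) + (10) + (38) + (19) + (10) = 102
Area = |Σ|/2 = 51.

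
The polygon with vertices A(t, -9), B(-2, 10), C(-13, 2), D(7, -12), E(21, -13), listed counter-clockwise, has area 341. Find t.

Write out the shoelace sum; only the two edges meeting at A involve t:
2·Area = [(21·(-9) − t·(-13)) + (t·10 − (-2)·(-9))] + 429
       = 23·t + 222 = 682
⇒ t = 20.

20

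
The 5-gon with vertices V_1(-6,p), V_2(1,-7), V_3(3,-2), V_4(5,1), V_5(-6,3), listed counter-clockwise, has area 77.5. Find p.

-6

Write out the shoelace sum; only the two edges meeting at V_1 involve p:
2·Area = [((-6)·p − (-6)·3) + ((-6)·(-7) − 1·p)] + 53
       = -7·p + 113 = 155
⇒ p = -6.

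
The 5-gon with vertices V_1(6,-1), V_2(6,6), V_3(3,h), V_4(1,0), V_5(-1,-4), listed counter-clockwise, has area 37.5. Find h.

6

Write out the shoelace sum; only the two edges meeting at V_3 involve h:
2·Area = [(6·h − 3·6) + (3·0 − 1·h)] + 63
       = 5·h + 45 = 75
⇒ h = 6.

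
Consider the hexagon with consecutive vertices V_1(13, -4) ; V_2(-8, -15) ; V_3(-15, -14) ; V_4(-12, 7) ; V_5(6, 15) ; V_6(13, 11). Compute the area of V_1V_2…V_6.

579.5

Cross-terms: -227, -113, -273, -222, -129, -195  ⇒  Σ = -1159
Area = |Σ|/2 = 579.5.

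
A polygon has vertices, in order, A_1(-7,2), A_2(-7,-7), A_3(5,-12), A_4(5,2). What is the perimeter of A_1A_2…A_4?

|A_1A_2| = √((0)² + (-9)²) = √81 = 9
|A_2A_3| = √((12)² + (-5)²) = √169 = 13
|A_3A_4| = √((0)² + (14)²) = √196 = 14
|A_4A_1| = √((-12)² + (0)²) = √144 = 12
Perimeter = 9 + 13 + 14 + 12 = 48.

48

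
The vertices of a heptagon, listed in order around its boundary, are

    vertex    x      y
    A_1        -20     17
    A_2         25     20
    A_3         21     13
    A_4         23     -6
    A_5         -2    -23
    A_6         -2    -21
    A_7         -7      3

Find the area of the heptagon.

A_1→A_2: (-20)(20) − (25)(17) = -825
A_2→A_3: (25)(13) − (21)(20) = -95
A_3→A_4: (21)(-6) − (23)(13) = -425
A_4→A_5: (23)(-23) − (-2)(-6) = -541
A_5→A_6: (-2)(-21) − (-2)(-23) = -4
A_6→A_7: (-2)(3) − (-7)(-21) = -153
A_7→A_1: (-7)(17) − (-20)(3) = -59
Σ = -2102
Area = |Σ|/2 = 1051.

1051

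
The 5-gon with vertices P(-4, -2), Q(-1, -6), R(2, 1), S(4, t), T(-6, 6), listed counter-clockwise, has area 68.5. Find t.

Write out the shoelace sum; only the two edges meeting at S involve t:
2·Area = [(2·t − 4·1) + (4·6 − (-6)·t)] + 69
       = 8·t + 89 = 137
⇒ t = 6.

6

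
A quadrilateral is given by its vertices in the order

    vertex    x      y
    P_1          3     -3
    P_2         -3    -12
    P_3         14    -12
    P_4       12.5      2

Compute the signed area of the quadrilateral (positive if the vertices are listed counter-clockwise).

146.75

Apply Gauss's area formula: 2A = Σ (x_i·y_{i+1} − x_{i+1}·y_i), indices taken mod 4.
P_1→P_2: (3)(-12) − (-3)(-3) = -45
P_2→P_3: (-3)(-12) − (14)(-12) = 204
P_3→P_4: (14)(2) − (12.5)(-12) = 178
P_4→P_1: (12.5)(-3) − (3)(2) = -43.5
Σ = 293.5
Signed area = Σ/2 = 146.75 (positive ⇒ counter-clockwise traversal).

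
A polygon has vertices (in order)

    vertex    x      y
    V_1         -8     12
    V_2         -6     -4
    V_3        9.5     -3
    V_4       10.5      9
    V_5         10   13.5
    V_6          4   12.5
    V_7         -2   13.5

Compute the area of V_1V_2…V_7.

281.375

Apply Gauss's area formula: 2A = Σ (x_i·y_{i+1} − x_{i+1}·y_i), indices taken mod 7.
Cross-terms: 104, 56, 117, 51.75, 71, 79, 84  ⇒  Σ = 562.75
Area = |Σ|/2 = 281.375.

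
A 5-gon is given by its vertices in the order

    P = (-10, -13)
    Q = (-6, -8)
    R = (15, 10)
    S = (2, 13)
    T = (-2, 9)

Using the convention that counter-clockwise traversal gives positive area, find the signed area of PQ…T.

Apply the shoelace formula: 2A = Σ (x_i·y_{i+1} − x_{i+1}·y_i), indices taken mod 5.
Σ = (2) + (60) + (175) + (44) + (116) = 397
Signed area = Σ/2 = 198.5 (positive ⇒ counter-clockwise traversal).

198.5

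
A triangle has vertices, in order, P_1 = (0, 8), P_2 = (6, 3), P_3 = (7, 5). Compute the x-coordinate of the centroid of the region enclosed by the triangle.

Apply the shoelace (surveyor's) formula. First the cross-terms c_i = x_i·y_{i+1} − x_{i+1}·y_i:
  -48, 9, 56  ⇒  2A = 17, A = 8.5.
Then Σ (x_i + x_{i+1})·c_i = 221, so x̄ = 221 / (6·8.5) = 13/3.

13/3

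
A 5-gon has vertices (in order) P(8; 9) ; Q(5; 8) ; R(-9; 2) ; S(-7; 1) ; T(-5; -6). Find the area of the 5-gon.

Apply the shoelace (surveyor's) formula: 2A = Σ (x_i·y_{i+1} − x_{i+1}·y_i), indices taken mod 5.
P→Q: (8)(8) − (5)(9) = 19
Q→R: (5)(2) − (-9)(8) = 82
R→S: (-9)(1) − (-7)(2) = 5
S→T: (-7)(-6) − (-5)(1) = 47
T→P: (-5)(9) − (8)(-6) = 3
Σ = 156
Area = |Σ|/2 = 78.

78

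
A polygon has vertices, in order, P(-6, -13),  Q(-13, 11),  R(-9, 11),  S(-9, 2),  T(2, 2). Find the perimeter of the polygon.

66

|PQ| = √((-7)² + (24)²) = √625 = 25
|QR| = √((4)² + (0)²) = √16 = 4
|RS| = √((0)² + (-9)²) = √81 = 9
|ST| = √((11)² + (0)²) = √121 = 11
|TP| = √((-8)² + (-15)²) = √289 = 17
Perimeter = 25 + 4 + 9 + 11 + 17 = 66.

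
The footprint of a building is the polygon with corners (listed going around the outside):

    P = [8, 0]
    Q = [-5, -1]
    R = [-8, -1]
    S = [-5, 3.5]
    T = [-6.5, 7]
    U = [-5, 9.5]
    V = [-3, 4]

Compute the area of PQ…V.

53.25

Apply the shoelace formula: 2A = Σ (x_i·y_{i+1} − x_{i+1}·y_i), indices taken mod 7.
Cross-terms: -8, -3, -33, -12.25, -26.75, 8.5, -32  ⇒  Σ = -106.5
Area = |Σ|/2 = 53.25.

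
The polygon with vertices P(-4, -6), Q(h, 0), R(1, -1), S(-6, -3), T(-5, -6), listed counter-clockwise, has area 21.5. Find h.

5

The doubled signed area Σ (x_i y_{i+1} − x_{i+1} y_i) is linear in h.
With h=0 it equals 18; the coefficient of h is 5 (from the two edges through Q).
So 5·h + 18 = 2·21.5 = 43 ⇒ h = 5.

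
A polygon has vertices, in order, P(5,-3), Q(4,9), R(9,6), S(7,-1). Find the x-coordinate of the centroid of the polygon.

Apply the surveyor's formula. First the cross-terms c_i = x_i·y_{i+1} − x_{i+1}·y_i:
  57, -57, -51, -16  ⇒  2A = -67, A = -33.5.
Then Σ (x_i + x_{i+1})·c_i = -1236, so x̄ = -1236 / (6·(-33.5)) = 412/67.

412/67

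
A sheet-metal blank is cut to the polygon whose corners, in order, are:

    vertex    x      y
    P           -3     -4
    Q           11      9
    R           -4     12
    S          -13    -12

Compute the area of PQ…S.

Σ = (17) + (168) + (204) + (16) = 405
Area = |Σ|/2 = 202.5.

202.5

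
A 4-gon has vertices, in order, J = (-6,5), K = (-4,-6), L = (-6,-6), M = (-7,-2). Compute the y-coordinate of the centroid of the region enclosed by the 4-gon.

-17/9

Apply Gauss's area formula. First the cross-terms c_i = x_i·y_{i+1} − x_{i+1}·y_i:
  56, -12, -30, -47  ⇒  2A = -33, A = -16.5.
Then Σ (y_i + y_{i+1})·c_i = 187, so ȳ = 187 / (6·(-16.5)) = -17/9.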